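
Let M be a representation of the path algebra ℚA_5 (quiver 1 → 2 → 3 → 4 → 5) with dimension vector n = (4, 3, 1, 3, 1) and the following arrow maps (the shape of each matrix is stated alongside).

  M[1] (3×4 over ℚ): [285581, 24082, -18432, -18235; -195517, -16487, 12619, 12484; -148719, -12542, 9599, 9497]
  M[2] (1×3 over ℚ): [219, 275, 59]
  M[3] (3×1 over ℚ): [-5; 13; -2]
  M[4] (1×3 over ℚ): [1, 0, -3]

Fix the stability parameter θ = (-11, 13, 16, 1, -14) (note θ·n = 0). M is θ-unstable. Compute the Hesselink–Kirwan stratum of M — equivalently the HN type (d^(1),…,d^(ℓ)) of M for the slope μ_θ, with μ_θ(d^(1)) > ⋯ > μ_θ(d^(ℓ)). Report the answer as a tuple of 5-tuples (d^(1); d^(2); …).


Interval decomposition of M: I[1,1], I[1,2]^2, I[1,5], I[4,4]^2.
HN type (ℓ=4): μ^(1)=13; μ^(2)=4; μ^(3)=1; μ^(4)=-11

((0, 2, 0, 0, 0); (0, 1, 1, 1, 1); (0, 0, 0, 2, 0); (4, 0, 0, 0, 0))


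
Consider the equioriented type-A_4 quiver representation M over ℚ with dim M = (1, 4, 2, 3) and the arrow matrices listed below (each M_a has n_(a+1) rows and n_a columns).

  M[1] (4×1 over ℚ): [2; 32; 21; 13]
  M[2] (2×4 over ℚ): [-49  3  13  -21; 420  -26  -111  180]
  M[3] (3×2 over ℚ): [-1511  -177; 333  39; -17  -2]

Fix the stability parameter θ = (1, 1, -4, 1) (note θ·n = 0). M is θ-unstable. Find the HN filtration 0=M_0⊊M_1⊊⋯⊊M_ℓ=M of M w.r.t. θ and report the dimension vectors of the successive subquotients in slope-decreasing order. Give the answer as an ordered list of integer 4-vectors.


Via rank(M_{q-1}∘⋯∘M_p): M ≅ I[1,4], I[2,2]^2, I[2,4], I[4,4].
μ_θ-semistable layers: μ^(1)=1; μ^(2)=-2/3; μ^(3)=-3/2

((0, 2, 0, 3); (1, 1, 1, 0); (0, 1, 1, 0))


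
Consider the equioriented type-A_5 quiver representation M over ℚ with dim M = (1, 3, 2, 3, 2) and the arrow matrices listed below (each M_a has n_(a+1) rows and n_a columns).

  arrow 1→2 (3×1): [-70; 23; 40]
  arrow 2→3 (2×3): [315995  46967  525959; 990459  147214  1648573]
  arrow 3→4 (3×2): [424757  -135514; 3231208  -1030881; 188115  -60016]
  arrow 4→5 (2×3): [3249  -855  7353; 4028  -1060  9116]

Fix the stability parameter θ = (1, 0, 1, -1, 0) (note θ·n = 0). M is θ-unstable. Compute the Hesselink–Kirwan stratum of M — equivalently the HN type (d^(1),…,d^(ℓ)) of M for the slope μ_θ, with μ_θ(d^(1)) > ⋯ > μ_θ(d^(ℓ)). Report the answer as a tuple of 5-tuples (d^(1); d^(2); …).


Interval decomposition of M: I[1,4], I[2,2], I[2,5], I[4,4], I[5,5].
HN type (ℓ=3): μ^(1)=1/4; μ^(2)=0; μ^(3)=-1

((1, 1, 1, 1, 0); (0, 2, 1, 1, 2); (0, 0, 0, 1, 0))


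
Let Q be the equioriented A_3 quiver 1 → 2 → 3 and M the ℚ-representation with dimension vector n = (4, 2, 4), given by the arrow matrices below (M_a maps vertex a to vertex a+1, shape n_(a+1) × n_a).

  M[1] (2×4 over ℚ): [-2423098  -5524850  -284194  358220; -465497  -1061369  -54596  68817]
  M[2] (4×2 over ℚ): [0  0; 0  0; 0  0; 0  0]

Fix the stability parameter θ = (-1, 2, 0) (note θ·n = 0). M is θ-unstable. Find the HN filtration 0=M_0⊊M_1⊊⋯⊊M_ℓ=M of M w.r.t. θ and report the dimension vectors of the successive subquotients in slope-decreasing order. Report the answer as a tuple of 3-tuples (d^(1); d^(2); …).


Via rank(M_{q-1}∘⋯∘M_p): M ≅ I[1,1]^2, I[1,2]^2, I[3,3]^4.
μ_θ-semistable layers: μ^(1)=2; μ^(2)=0; μ^(3)=-1

((0, 2, 0); (0, 0, 4); (4, 0, 0))


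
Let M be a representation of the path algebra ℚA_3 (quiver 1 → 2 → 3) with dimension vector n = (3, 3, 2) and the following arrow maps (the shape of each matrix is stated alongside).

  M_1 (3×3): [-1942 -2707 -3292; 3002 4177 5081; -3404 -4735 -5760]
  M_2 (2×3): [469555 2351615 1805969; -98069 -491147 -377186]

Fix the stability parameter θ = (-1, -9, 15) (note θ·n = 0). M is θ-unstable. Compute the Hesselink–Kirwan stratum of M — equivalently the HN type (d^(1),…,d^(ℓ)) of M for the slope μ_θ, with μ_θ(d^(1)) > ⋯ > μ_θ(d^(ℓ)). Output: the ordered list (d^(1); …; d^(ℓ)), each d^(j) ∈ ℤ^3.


Barcode: M ≅ I[1,2], I[1,3]^2. HN layers by μ_θ (2 steps, strictly decreasing):
  μ^(1)=15; μ^(2)=-5

((0, 0, 2); (3, 3, 0))


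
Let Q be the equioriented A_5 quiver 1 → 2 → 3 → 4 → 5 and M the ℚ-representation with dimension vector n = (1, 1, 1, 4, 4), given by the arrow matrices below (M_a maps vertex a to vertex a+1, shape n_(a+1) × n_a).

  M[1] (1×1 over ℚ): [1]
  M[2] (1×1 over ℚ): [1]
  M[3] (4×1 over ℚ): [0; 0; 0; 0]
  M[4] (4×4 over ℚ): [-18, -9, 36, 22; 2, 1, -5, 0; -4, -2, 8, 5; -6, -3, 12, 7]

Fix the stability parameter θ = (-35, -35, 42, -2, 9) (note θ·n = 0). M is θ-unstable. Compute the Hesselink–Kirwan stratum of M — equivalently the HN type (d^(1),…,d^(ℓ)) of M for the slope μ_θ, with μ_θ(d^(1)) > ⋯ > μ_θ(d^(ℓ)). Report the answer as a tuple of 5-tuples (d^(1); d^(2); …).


Barcode: M ≅ I[1,3], I[4,4], I[4,5]^3, I[5,5]. HN layers by μ_θ (4 steps, strictly decreasing):
  μ^(1)=42; μ^(2)=9; μ^(3)=-2; μ^(4)=-35

((0, 0, 1, 0, 0); (0, 0, 0, 0, 4); (0, 0, 0, 4, 0); (1, 1, 0, 0, 0))


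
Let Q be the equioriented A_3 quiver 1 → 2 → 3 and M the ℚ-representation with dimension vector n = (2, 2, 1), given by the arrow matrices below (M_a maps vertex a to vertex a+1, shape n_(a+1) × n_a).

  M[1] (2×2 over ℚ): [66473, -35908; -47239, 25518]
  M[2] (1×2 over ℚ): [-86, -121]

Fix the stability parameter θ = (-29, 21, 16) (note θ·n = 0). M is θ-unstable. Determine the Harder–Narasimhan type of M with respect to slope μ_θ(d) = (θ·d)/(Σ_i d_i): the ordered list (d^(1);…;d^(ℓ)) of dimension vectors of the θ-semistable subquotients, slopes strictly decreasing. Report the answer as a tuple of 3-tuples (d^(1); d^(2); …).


Barcode: M ≅ I[1,2], I[1,3]. HN layers by μ_θ (3 steps, strictly decreasing):
  μ^(1)=21; μ^(2)=37/2; μ^(3)=-29

((0, 1, 0); (0, 1, 1); (2, 0, 0))


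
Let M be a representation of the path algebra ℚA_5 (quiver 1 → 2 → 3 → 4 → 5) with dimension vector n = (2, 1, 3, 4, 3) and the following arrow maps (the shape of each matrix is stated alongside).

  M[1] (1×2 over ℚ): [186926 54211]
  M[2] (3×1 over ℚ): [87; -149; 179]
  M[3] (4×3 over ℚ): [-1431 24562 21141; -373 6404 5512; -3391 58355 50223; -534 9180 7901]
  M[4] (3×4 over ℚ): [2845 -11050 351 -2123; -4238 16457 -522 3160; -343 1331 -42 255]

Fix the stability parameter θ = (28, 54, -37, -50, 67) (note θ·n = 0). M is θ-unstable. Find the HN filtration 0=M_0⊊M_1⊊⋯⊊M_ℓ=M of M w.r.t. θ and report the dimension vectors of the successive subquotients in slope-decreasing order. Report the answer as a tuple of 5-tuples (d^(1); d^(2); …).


Interval decomposition of M: I[1,1], I[1,5], I[3,5]^2, I[4,4].
HN type (ℓ=5): μ^(1)=67; μ^(2)=28; μ^(3)=-5/4; μ^(4)=-87/2; μ^(5)=-50

((0, 0, 0, 0, 3); (1, 0, 0, 0, 0); (1, 1, 1, 1, 0); (0, 0, 2, 2, 0); (0, 0, 0, 1, 0))


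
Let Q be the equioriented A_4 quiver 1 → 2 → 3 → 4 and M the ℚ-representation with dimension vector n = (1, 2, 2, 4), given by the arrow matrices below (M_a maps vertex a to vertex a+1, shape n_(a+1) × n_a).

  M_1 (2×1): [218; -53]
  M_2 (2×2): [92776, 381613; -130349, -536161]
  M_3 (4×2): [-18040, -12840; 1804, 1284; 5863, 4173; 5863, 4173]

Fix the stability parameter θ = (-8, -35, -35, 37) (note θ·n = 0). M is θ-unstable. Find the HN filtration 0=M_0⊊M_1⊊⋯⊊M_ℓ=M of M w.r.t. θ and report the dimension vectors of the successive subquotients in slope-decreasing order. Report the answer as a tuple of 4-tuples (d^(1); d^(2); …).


Barcode: M ≅ I[1,3], I[2,4], I[4,4]^3. HN layers by μ_θ (3 steps, strictly decreasing):
  μ^(1)=37; μ^(2)=-26; μ^(3)=-35

((0, 0, 0, 4); (1, 1, 1, 0); (0, 1, 1, 0))


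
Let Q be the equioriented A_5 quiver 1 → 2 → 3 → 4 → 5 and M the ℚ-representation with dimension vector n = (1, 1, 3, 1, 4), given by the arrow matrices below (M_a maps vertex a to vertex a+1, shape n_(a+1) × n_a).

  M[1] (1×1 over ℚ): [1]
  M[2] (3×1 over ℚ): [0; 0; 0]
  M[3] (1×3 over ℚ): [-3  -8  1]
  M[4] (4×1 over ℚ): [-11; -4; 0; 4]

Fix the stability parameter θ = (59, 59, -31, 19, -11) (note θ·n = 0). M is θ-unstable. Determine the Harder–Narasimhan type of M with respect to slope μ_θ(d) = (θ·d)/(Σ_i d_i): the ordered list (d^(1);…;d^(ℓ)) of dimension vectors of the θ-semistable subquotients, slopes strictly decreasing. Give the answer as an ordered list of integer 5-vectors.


Via rank(M_{q-1}∘⋯∘M_p): M ≅ I[1,2], I[3,3]^2, I[3,5], I[5,5]^3.
μ_θ-semistable layers: μ^(1)=59; μ^(2)=4; μ^(3)=-11; μ^(4)=-31

((1, 1, 0, 0, 0); (0, 0, 0, 1, 1); (0, 0, 0, 0, 3); (0, 0, 3, 0, 0))


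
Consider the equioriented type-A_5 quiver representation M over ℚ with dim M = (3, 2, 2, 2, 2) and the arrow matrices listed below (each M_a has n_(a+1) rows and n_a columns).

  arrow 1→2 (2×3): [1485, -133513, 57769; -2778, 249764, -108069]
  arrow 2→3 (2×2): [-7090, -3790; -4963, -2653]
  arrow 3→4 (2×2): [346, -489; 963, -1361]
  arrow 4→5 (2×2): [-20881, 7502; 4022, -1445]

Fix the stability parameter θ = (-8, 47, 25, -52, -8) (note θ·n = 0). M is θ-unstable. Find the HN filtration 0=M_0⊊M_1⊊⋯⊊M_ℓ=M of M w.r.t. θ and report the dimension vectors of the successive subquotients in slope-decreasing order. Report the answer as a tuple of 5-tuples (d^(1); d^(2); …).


Via rank(M_{q-1}∘⋯∘M_p): M ≅ I[1,1], I[1,2], I[1,5], I[3,5].
μ_θ-semistable layers: μ^(1)=47; μ^(2)=3; μ^(3)=-8; μ^(4)=-27/2

((0, 1, 0, 0, 0); (0, 1, 1, 1, 1); (3, 0, 0, 0, 1); (0, 0, 1, 1, 0))


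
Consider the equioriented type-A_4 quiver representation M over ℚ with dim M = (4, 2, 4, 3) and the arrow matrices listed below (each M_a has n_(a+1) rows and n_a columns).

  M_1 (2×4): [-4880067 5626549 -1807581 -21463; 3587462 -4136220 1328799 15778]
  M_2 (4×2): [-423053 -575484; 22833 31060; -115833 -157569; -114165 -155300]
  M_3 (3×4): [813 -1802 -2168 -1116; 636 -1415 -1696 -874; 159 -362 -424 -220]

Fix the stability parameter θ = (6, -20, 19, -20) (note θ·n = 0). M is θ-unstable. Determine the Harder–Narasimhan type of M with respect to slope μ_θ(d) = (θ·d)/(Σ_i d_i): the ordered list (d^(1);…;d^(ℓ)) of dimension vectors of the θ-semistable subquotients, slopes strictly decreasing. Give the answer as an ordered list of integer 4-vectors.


Via rank(M_{q-1}∘⋯∘M_p): M ≅ I[1,1]^2, I[1,3], I[1,4], I[3,3], I[3,4], I[4,4].
μ_θ-semistable layers: μ^(1)=19; μ^(2)=6; μ^(3)=-1/2; μ^(4)=-7; μ^(5)=-20

((0, 0, 2, 0); (2, 0, 0, 0); (0, 0, 2, 2); (2, 2, 0, 0); (0, 0, 0, 1))


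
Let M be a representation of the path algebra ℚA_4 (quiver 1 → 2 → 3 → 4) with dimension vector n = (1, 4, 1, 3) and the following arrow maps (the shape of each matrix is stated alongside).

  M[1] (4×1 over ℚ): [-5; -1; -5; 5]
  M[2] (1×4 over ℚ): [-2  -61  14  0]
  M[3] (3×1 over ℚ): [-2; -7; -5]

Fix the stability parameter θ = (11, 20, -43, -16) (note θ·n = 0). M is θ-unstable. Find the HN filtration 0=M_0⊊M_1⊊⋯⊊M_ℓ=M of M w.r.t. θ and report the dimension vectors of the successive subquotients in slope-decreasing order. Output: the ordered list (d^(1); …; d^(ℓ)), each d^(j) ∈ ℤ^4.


Interval decomposition of M: I[1,4], I[2,2]^3, I[4,4]^2.
HN type (ℓ=3): μ^(1)=20; μ^(2)=-7; μ^(3)=-16

((0, 3, 0, 0); (1, 1, 1, 1); (0, 0, 0, 2))


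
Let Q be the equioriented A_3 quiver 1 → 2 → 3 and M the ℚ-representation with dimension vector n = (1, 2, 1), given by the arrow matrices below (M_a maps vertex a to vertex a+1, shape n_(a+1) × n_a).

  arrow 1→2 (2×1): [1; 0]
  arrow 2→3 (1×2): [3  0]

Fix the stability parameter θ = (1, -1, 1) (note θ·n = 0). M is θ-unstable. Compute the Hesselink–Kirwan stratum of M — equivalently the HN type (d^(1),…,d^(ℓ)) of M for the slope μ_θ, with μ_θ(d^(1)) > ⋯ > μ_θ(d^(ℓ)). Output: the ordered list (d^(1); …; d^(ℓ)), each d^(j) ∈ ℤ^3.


Barcode: M ≅ I[1,3], I[2,2]. HN layers by μ_θ (3 steps, strictly decreasing):
  μ^(1)=1; μ^(2)=0; μ^(3)=-1

((0, 0, 1); (1, 1, 0); (0, 1, 0))


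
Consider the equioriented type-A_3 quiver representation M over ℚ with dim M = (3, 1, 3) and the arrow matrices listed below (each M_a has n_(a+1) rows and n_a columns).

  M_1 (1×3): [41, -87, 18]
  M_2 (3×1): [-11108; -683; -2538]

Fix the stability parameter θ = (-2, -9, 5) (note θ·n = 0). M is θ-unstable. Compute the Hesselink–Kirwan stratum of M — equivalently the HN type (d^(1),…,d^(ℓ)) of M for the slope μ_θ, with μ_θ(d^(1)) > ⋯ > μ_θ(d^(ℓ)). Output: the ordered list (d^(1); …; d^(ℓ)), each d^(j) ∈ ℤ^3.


Interval decomposition of M: I[1,1]^2, I[1,3], I[3,3]^2.
HN type (ℓ=3): μ^(1)=5; μ^(2)=-2; μ^(3)=-11/2

((0, 0, 3); (2, 0, 0); (1, 1, 0))


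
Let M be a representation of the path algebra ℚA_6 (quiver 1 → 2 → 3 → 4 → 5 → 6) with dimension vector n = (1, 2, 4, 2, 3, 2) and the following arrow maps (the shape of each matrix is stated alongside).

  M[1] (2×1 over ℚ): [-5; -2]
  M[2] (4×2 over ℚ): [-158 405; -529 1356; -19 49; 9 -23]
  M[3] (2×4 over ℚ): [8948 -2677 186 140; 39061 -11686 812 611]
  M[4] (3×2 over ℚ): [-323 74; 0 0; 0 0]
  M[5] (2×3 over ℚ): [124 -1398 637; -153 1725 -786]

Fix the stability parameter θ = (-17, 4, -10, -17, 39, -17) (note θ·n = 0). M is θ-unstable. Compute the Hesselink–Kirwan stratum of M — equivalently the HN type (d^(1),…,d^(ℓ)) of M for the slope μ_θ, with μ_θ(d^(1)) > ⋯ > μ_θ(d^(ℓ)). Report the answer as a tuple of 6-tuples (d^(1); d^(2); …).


Via rank(M_{q-1}∘⋯∘M_p): M ≅ I[1,6], I[2,4], I[3,3]^2, I[5,5], I[5,6].
μ_θ-semistable layers: μ^(1)=39; μ^(2)=11; μ^(3)=-23/3; μ^(4)=-10; μ^(5)=-17

((0, 0, 0, 0, 1, 0); (0, 0, 0, 0, 2, 2); (0, 2, 2, 2, 0, 0); (0, 0, 2, 0, 0, 0); (1, 0, 0, 0, 0, 0))


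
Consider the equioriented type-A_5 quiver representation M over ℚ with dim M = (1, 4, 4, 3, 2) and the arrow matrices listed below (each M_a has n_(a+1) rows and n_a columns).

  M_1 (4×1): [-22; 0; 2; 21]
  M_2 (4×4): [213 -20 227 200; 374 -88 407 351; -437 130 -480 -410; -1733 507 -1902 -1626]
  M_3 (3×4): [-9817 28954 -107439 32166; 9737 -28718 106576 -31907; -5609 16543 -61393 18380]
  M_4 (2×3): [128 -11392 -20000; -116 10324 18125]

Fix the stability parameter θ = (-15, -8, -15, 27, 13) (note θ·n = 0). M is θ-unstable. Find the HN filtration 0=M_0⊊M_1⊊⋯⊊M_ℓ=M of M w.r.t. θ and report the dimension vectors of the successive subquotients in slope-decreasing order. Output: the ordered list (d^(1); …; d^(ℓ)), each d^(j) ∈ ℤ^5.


Barcode: M ≅ I[1,5], I[2,3], I[2,4]^2, I[5,5]. HN layers by μ_θ (5 steps, strictly decreasing):
  μ^(1)=27; μ^(2)=20; μ^(3)=13; μ^(4)=-23/2; μ^(5)=-15

((0, 0, 0, 2, 0); (0, 0, 0, 1, 1); (0, 0, 0, 0, 1); (0, 4, 4, 0, 0); (1, 0, 0, 0, 0))


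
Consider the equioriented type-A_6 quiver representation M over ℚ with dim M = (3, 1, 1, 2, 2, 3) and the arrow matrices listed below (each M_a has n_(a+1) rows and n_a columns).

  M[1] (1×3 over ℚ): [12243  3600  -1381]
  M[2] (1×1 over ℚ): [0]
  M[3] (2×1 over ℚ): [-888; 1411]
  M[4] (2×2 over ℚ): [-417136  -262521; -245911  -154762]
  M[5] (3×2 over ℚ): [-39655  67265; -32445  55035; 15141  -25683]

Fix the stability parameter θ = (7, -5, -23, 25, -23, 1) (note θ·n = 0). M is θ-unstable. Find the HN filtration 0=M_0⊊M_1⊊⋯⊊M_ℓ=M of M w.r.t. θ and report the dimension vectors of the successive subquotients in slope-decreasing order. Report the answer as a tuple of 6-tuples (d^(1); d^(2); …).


Barcode: M ≅ I[1,1]^2, I[1,2], I[3,6], I[4,5], I[6,6]^2. HN layers by μ_θ (3 steps, strictly decreasing):
  μ^(1)=7; μ^(2)=1; μ^(3)=-23

((2, 0, 0, 0, 0, 0); (1, 1, 0, 2, 2, 3); (0, 0, 1, 0, 0, 0))


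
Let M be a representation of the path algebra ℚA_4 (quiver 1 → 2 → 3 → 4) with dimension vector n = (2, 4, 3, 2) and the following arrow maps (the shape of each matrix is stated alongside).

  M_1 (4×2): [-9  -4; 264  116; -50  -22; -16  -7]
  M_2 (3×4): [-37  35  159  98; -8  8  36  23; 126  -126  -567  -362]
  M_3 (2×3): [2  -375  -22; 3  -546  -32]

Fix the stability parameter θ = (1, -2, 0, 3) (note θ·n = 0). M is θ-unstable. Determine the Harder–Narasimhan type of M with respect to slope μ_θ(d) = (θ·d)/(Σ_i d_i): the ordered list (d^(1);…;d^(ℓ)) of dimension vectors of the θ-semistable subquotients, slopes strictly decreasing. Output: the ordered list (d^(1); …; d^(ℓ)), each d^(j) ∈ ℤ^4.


Interval decomposition of M: I[1,4]^2, I[2,2], I[2,3].
HN type (ℓ=4): μ^(1)=3; μ^(2)=0; μ^(3)=-1/2; μ^(4)=-2

((0, 0, 0, 2); (0, 0, 3, 0); (2, 2, 0, 0); (0, 2, 0, 0))


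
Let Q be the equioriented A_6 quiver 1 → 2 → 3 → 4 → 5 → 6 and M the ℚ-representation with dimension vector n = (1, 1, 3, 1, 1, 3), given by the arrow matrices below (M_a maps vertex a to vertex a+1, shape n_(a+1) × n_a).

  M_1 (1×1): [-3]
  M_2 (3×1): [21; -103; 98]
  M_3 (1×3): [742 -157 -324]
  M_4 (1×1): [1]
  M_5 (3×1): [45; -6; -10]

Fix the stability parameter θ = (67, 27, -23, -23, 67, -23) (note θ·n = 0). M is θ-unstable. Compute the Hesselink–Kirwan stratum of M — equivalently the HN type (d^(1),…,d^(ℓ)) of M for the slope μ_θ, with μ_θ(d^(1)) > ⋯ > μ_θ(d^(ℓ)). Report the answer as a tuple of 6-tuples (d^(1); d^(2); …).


Interval decomposition of M: I[1,6], I[3,3]^2, I[6,6]^2.
HN type (ℓ=3): μ^(1)=22; μ^(2)=12; μ^(3)=-23

((0, 0, 0, 0, 1, 1); (1, 1, 1, 1, 0, 0); (0, 0, 2, 0, 0, 2))


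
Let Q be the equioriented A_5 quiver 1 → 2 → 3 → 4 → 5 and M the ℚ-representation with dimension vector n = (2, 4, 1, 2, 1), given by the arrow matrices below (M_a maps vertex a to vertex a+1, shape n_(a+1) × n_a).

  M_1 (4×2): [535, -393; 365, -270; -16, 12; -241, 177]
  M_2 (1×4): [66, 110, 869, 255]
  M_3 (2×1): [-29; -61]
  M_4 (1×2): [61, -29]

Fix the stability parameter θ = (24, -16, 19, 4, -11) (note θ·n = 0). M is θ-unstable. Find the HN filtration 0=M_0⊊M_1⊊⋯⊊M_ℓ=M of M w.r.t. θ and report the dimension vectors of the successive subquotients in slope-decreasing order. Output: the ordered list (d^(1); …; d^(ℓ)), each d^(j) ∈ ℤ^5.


Barcode: M ≅ I[1,2], I[1,4], I[2,2]^2, I[4,5]. HN layers by μ_θ (4 steps, strictly decreasing):
  μ^(1)=23/2; μ^(2)=4; μ^(3)=-7/2; μ^(4)=-16

((0, 0, 1, 1, 0); (2, 2, 0, 0, 0); (0, 0, 0, 1, 1); (0, 2, 0, 0, 0))


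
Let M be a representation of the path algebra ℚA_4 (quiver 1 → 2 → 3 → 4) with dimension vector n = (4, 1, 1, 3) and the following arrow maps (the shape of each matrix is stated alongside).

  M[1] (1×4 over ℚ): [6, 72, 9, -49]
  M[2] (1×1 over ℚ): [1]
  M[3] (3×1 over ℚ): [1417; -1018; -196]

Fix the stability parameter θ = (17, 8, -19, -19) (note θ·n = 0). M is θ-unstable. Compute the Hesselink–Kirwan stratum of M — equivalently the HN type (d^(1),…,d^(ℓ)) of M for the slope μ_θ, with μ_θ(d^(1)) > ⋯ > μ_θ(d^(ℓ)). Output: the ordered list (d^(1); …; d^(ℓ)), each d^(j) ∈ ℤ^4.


Barcode: M ≅ I[1,1]^3, I[1,4], I[4,4]^2. HN layers by μ_θ (3 steps, strictly decreasing):
  μ^(1)=17; μ^(2)=-13/4; μ^(3)=-19

((3, 0, 0, 0); (1, 1, 1, 1); (0, 0, 0, 2))


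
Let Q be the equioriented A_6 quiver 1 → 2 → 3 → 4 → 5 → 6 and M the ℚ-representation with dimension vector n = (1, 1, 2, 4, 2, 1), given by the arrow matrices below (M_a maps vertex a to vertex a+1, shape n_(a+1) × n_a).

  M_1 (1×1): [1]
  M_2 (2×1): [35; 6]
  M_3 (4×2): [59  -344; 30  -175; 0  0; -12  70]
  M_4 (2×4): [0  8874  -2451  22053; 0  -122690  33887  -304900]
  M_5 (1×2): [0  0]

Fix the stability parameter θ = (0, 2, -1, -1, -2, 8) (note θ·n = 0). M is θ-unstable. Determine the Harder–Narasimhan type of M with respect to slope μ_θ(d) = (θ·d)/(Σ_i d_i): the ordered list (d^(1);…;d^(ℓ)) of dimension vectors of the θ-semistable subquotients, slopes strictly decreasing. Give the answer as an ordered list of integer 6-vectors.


Via rank(M_{q-1}∘⋯∘M_p): M ≅ I[1,4], I[3,5], I[4,4], I[4,5], I[6,6].
μ_θ-semistable layers: μ^(1)=8; μ^(2)=0; μ^(3)=-1; μ^(4)=-4/3; μ^(5)=-3/2

((0, 0, 0, 0, 0, 1); (1, 1, 1, 1, 0, 0); (0, 0, 0, 1, 0, 0); (0, 0, 1, 1, 1, 0); (0, 0, 0, 1, 1, 0))


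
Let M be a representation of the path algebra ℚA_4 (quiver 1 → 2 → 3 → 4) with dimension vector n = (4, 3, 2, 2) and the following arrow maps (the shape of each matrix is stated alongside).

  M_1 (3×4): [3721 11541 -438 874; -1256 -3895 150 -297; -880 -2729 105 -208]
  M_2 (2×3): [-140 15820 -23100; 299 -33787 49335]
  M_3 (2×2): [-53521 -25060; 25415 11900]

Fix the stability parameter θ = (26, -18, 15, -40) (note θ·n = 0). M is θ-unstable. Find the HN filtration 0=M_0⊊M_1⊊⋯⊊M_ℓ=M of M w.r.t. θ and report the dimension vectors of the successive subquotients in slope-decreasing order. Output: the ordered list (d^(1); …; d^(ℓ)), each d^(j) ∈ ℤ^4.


Interval decomposition of M: I[1,1], I[1,2]^2, I[1,3], I[3,4], I[4,4].
HN type (ℓ=5): μ^(1)=26; μ^(2)=15; μ^(3)=4; μ^(4)=-25/2; μ^(5)=-40

((1, 0, 0, 0); (0, 0, 1, 0); (3, 3, 0, 0); (0, 0, 1, 1); (0, 0, 0, 1))


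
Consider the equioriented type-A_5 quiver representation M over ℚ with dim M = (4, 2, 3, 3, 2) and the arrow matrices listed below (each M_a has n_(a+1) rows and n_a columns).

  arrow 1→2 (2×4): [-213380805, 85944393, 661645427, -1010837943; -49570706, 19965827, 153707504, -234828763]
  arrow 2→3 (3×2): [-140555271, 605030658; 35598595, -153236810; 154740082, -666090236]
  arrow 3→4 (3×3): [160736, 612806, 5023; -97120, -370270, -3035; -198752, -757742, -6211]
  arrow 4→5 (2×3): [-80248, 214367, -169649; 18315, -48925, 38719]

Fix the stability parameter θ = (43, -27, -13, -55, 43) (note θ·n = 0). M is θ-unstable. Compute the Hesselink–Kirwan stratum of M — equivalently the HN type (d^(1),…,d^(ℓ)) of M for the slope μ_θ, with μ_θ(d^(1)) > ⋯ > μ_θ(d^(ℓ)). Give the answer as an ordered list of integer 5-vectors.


Interval decomposition of M: I[1,1]^2, I[1,2], I[1,3], I[3,3], I[3,5], I[4,4], I[4,5].
HN type (ℓ=6): μ^(1)=43; μ^(2)=8; μ^(3)=1; μ^(4)=-13; μ^(5)=-34; μ^(6)=-55

((2, 0, 0, 0, 2); (1, 1, 0, 0, 0); (1, 1, 1, 0, 0); (0, 0, 1, 0, 0); (0, 0, 1, 1, 0); (0, 0, 0, 2, 0))


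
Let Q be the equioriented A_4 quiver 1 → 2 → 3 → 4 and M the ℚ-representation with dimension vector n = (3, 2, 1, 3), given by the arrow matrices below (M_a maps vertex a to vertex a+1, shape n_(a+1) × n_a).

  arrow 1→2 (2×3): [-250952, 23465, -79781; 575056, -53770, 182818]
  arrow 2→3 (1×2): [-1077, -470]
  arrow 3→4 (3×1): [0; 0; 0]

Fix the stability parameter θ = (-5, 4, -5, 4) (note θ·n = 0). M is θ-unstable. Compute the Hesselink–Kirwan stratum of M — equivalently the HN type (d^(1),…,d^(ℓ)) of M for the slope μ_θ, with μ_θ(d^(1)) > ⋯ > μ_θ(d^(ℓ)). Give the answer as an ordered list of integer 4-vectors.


Barcode: M ≅ I[1,1]^2, I[1,3], I[2,2], I[4,4]^3. HN layers by μ_θ (3 steps, strictly decreasing):
  μ^(1)=4; μ^(2)=-1/2; μ^(3)=-5

((0, 1, 0, 3); (0, 1, 1, 0); (3, 0, 0, 0))


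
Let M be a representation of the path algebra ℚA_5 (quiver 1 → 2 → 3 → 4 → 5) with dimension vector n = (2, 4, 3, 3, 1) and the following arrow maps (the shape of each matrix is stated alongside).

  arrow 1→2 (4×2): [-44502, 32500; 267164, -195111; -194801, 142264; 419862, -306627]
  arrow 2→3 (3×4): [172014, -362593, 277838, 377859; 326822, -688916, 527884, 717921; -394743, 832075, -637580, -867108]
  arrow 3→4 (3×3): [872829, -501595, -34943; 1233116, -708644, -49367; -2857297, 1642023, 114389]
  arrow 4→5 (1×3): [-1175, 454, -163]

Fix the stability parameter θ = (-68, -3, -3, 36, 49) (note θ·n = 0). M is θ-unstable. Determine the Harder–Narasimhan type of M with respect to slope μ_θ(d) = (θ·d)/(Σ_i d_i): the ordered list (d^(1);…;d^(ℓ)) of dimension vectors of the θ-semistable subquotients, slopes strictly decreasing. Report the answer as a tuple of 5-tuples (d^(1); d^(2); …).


Interval decomposition of M: I[1,2], I[1,4], I[2,3], I[2,4], I[4,5].
HN type (ℓ=4): μ^(1)=49; μ^(2)=36; μ^(3)=-3; μ^(4)=-68

((0, 0, 0, 0, 1); (0, 0, 0, 3, 0); (0, 4, 3, 0, 0); (2, 0, 0, 0, 0))


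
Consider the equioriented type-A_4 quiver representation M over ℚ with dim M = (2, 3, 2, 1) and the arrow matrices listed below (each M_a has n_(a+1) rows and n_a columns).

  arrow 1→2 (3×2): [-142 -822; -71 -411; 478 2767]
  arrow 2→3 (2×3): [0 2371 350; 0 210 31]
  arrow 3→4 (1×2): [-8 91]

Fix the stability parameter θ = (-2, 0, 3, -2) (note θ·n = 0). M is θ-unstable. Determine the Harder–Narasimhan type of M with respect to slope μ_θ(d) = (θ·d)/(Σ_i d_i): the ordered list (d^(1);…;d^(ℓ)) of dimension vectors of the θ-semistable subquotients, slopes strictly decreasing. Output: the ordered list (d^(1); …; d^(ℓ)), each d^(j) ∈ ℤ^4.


Barcode: M ≅ I[1,3], I[1,4], I[2,2]. HN layers by μ_θ (4 steps, strictly decreasing):
  μ^(1)=3; μ^(2)=1/2; μ^(3)=0; μ^(4)=-2

((0, 0, 1, 0); (0, 0, 1, 1); (0, 3, 0, 0); (2, 0, 0, 0))


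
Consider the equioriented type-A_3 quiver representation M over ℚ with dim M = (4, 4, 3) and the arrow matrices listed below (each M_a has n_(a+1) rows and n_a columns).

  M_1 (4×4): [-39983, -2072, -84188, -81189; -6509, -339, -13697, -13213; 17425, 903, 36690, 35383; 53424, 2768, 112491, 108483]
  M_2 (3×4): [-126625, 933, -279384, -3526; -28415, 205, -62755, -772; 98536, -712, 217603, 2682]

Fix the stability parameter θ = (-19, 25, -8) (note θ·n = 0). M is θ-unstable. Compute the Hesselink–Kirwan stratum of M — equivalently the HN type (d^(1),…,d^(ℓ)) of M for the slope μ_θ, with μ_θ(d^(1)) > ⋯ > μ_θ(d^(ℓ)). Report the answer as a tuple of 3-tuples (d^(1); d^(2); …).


Barcode: M ≅ I[1,2], I[1,3]^3. HN layers by μ_θ (3 steps, strictly decreasing):
  μ^(1)=25; μ^(2)=17/2; μ^(3)=-19

((0, 1, 0); (0, 3, 3); (4, 0, 0))


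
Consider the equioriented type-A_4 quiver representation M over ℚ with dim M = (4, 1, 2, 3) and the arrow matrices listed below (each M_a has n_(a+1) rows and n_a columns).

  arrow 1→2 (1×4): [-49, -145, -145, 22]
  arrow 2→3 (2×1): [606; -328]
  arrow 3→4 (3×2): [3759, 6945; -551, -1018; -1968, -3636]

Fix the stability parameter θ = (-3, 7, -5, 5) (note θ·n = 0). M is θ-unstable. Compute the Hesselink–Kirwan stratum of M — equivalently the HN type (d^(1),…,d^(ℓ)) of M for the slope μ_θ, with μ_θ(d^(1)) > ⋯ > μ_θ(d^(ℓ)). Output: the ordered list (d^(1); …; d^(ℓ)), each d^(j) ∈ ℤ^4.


Interval decomposition of M: I[1,1]^3, I[1,4], I[3,4], I[4,4].
HN type (ℓ=4): μ^(1)=5; μ^(2)=1; μ^(3)=-3; μ^(4)=-5

((0, 0, 0, 3); (0, 1, 1, 0); (4, 0, 0, 0); (0, 0, 1, 0))


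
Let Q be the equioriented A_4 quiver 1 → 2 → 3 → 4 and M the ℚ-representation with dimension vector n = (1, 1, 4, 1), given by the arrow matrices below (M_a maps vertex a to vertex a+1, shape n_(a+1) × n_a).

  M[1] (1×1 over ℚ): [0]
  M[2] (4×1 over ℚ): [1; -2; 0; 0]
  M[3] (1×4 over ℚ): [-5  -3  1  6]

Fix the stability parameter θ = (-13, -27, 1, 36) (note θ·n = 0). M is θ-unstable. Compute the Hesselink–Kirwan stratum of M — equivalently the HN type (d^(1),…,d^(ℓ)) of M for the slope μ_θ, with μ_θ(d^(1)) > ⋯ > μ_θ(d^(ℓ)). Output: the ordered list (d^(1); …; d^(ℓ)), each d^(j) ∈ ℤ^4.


Via rank(M_{q-1}∘⋯∘M_p): M ≅ I[1,1], I[2,4], I[3,3]^3.
μ_θ-semistable layers: μ^(1)=36; μ^(2)=1; μ^(3)=-13; μ^(4)=-27

((0, 0, 0, 1); (0, 0, 4, 0); (1, 0, 0, 0); (0, 1, 0, 0))


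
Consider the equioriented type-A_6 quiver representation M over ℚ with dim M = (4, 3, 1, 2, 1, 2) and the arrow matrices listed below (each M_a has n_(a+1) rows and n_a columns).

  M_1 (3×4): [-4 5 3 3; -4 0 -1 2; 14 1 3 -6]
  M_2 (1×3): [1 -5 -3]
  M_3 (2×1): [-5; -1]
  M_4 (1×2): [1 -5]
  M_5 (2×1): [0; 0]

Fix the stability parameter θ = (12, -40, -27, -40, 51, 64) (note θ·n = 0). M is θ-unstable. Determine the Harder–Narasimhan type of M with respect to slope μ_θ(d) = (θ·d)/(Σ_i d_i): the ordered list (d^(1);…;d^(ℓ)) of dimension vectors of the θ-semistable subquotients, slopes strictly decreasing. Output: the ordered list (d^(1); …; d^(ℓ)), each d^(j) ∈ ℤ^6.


Via rank(M_{q-1}∘⋯∘M_p): M ≅ I[1,1], I[1,2]^2, I[1,4], I[4,5], I[6,6]^2.
μ_θ-semistable layers: μ^(1)=64; μ^(2)=51; μ^(3)=12; μ^(4)=-14; μ^(5)=-95/4; μ^(6)=-40

((0, 0, 0, 0, 0, 2); (0, 0, 0, 0, 1, 0); (1, 0, 0, 0, 0, 0); (2, 2, 0, 0, 0, 0); (1, 1, 1, 1, 0, 0); (0, 0, 0, 1, 0, 0))


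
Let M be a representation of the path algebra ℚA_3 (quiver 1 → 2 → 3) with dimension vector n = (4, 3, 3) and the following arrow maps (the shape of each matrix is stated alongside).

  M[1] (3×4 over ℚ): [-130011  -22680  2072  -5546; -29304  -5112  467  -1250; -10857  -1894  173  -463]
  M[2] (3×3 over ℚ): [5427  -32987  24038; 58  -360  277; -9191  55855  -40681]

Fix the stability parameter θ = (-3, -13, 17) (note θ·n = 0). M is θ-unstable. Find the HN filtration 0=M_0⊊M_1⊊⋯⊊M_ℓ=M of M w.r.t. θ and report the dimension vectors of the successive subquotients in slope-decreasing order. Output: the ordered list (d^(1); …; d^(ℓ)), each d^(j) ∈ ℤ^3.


Barcode: M ≅ I[1,1], I[1,3]^3. HN layers by μ_θ (3 steps, strictly decreasing):
  μ^(1)=17; μ^(2)=-3; μ^(3)=-8

((0, 0, 3); (1, 0, 0); (3, 3, 0))


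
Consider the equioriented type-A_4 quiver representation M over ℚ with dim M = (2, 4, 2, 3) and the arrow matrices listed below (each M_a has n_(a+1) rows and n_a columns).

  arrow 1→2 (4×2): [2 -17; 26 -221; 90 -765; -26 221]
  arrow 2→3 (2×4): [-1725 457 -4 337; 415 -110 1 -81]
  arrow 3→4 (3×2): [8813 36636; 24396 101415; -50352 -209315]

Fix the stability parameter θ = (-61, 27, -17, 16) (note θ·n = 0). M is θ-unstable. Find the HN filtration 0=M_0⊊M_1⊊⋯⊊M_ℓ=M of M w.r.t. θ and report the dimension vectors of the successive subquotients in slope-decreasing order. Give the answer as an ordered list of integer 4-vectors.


Barcode: M ≅ I[1,1], I[1,4], I[2,2]^2, I[2,4], I[4,4]. HN layers by μ_θ (4 steps, strictly decreasing):
  μ^(1)=27; μ^(2)=16; μ^(3)=5; μ^(4)=-61

((0, 2, 0, 0); (0, 0, 0, 3); (0, 2, 2, 0); (2, 0, 0, 0))


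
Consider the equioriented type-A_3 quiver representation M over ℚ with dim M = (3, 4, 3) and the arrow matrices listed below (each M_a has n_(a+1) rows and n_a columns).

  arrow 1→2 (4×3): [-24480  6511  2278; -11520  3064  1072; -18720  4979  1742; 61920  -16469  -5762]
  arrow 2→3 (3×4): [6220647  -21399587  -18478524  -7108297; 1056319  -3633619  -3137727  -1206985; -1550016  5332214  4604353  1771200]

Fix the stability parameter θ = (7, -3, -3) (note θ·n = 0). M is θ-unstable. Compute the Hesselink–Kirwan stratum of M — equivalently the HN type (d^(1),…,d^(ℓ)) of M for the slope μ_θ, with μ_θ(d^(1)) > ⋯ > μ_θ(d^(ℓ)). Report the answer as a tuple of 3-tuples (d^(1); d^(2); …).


Barcode: M ≅ I[1,1]^2, I[1,3], I[2,2], I[2,3]^2. HN layers by μ_θ (3 steps, strictly decreasing):
  μ^(1)=7; μ^(2)=1/3; μ^(3)=-3

((2, 0, 0); (1, 1, 1); (0, 3, 2))


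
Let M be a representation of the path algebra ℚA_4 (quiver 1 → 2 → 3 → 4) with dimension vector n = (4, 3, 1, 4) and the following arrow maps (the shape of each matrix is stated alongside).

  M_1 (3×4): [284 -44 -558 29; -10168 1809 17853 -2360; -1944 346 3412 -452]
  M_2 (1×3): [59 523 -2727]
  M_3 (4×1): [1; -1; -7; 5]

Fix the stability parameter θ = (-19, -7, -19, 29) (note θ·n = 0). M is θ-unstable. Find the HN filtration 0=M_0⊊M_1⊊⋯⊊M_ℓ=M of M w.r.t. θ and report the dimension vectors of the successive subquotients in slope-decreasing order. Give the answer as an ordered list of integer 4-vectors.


Barcode: M ≅ I[1,1], I[1,2]^2, I[1,4], I[4,4]^3. HN layers by μ_θ (4 steps, strictly decreasing):
  μ^(1)=29; μ^(2)=-7; μ^(3)=-13; μ^(4)=-19

((0, 0, 0, 4); (0, 2, 0, 0); (0, 1, 1, 0); (4, 0, 0, 0))


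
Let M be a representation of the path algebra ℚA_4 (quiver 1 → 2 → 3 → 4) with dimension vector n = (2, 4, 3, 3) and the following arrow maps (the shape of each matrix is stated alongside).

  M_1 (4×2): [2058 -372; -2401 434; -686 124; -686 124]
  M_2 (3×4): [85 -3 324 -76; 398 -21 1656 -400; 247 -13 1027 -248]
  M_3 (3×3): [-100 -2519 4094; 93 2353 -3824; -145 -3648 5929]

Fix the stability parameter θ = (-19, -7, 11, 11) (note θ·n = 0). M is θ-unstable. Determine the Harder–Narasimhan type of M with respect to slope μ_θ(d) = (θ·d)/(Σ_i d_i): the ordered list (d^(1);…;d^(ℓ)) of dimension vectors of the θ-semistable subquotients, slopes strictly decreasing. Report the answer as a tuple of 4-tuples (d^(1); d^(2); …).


Interval decomposition of M: I[1,1], I[1,4], I[2,2], I[2,4]^2.
HN type (ℓ=3): μ^(1)=11; μ^(2)=-7; μ^(3)=-19

((0, 0, 3, 3); (0, 4, 0, 0); (2, 0, 0, 0))


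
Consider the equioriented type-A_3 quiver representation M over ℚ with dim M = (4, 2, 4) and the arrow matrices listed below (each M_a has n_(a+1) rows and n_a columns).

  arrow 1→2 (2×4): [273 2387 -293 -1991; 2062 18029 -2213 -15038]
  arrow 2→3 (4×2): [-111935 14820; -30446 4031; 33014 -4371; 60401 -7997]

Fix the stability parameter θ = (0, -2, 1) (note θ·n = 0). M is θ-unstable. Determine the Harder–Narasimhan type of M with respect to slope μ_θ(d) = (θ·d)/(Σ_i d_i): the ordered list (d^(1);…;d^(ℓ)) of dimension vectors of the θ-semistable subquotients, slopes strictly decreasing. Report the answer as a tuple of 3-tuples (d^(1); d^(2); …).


Barcode: M ≅ I[1,1]^2, I[1,3]^2, I[3,3]^2. HN layers by μ_θ (3 steps, strictly decreasing):
  μ^(1)=1; μ^(2)=0; μ^(3)=-1

((0, 0, 4); (2, 0, 0); (2, 2, 0))


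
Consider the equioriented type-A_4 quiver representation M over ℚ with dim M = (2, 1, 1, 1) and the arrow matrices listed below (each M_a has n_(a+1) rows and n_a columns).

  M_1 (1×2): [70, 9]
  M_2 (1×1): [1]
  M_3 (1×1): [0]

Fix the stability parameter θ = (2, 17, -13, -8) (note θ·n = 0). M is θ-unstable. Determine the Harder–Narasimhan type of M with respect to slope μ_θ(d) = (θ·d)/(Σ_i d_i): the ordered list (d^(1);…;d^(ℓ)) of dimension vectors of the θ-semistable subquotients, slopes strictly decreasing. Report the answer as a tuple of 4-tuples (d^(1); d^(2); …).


Interval decomposition of M: I[1,1], I[1,3], I[4,4].
HN type (ℓ=2): μ^(1)=2; μ^(2)=-8

((2, 1, 1, 0); (0, 0, 0, 1))


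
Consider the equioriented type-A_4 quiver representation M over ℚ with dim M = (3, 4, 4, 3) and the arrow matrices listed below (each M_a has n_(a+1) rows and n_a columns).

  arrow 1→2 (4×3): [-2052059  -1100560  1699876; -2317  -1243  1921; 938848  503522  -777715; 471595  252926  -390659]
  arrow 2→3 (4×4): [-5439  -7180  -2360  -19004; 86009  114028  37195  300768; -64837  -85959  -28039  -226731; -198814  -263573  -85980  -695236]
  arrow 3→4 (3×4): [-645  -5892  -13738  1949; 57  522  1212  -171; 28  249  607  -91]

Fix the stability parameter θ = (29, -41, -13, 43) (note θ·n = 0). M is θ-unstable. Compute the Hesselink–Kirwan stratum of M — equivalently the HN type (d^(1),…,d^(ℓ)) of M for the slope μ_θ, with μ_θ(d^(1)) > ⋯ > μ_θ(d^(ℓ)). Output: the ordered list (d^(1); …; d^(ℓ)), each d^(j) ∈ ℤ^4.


Barcode: M ≅ I[1,3], I[1,4]^2, I[2,3], I[4,4]. HN layers by μ_θ (4 steps, strictly decreasing):
  μ^(1)=43; μ^(2)=-25/3; μ^(3)=-13; μ^(4)=-41

((0, 0, 0, 3); (3, 3, 3, 0); (0, 0, 1, 0); (0, 1, 0, 0))


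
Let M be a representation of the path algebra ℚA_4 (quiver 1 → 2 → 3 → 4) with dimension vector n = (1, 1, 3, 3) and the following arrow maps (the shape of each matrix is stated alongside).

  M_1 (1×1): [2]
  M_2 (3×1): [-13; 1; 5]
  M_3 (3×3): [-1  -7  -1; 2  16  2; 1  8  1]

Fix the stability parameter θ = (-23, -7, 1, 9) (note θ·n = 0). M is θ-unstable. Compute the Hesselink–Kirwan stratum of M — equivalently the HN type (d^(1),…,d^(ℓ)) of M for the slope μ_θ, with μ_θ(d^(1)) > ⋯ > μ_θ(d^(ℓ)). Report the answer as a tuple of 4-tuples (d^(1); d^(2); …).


Interval decomposition of M: I[1,4], I[3,3], I[3,4], I[4,4].
HN type (ℓ=4): μ^(1)=9; μ^(2)=1; μ^(3)=-7; μ^(4)=-23

((0, 0, 0, 3); (0, 0, 3, 0); (0, 1, 0, 0); (1, 0, 0, 0))


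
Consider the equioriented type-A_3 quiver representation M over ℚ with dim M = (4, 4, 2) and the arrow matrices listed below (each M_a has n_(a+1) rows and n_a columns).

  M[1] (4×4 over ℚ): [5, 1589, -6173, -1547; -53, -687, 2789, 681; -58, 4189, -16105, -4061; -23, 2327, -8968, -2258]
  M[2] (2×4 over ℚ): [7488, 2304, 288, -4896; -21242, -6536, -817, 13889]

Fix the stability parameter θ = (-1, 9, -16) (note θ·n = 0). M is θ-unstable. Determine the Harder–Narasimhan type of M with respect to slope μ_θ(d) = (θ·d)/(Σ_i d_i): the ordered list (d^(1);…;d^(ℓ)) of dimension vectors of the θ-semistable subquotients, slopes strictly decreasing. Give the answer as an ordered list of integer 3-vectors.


Barcode: M ≅ I[1,2]^3, I[1,3], I[3,3]. HN layers by μ_θ (4 steps, strictly decreasing):
  μ^(1)=9; μ^(2)=-1; μ^(3)=-8/3; μ^(4)=-16

((0, 3, 0); (3, 0, 0); (1, 1, 1); (0, 0, 1))


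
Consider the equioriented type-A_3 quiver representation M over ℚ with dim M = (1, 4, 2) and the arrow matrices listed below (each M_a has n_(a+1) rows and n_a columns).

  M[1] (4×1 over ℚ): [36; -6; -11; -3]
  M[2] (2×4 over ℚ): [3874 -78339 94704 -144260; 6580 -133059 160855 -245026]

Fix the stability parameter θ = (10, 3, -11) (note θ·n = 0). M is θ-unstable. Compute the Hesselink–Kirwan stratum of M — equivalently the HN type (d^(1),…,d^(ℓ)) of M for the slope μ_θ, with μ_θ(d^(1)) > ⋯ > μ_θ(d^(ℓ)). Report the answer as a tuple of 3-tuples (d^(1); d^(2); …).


Via rank(M_{q-1}∘⋯∘M_p): M ≅ I[1,3], I[2,2]^2, I[2,3].
μ_θ-semistable layers: μ^(1)=3; μ^(2)=2/3; μ^(3)=-4

((0, 2, 0); (1, 1, 1); (0, 1, 1))


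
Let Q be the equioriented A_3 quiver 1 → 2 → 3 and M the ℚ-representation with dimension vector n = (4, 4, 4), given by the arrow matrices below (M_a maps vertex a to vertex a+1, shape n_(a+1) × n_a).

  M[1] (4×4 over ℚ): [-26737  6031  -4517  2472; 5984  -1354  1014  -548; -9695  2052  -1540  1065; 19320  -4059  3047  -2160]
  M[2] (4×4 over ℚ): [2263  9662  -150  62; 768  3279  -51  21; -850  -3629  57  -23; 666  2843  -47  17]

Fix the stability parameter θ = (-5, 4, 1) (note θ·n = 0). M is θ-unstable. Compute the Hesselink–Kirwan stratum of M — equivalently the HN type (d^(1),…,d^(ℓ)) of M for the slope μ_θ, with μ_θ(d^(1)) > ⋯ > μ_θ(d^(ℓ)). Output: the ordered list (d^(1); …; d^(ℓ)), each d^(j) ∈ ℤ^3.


Via rank(M_{q-1}∘⋯∘M_p): M ≅ I[1,2]^2, I[1,3]^2, I[3,3]^2.
μ_θ-semistable layers: μ^(1)=4; μ^(2)=5/2; μ^(3)=1; μ^(4)=-5

((0, 2, 0); (0, 2, 2); (0, 0, 2); (4, 0, 0))


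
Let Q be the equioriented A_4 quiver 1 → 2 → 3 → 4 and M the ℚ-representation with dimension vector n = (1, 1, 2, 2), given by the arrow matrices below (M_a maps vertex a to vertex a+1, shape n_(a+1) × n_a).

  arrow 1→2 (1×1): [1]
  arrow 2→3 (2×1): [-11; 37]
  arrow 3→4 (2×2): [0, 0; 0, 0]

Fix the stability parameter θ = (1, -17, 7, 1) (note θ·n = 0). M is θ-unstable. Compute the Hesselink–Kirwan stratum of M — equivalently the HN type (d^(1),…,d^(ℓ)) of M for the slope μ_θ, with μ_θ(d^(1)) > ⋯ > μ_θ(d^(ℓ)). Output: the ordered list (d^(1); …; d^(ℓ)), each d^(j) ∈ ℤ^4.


Barcode: M ≅ I[1,3], I[3,3], I[4,4]^2. HN layers by μ_θ (3 steps, strictly decreasing):
  μ^(1)=7; μ^(2)=1; μ^(3)=-8

((0, 0, 2, 0); (0, 0, 0, 2); (1, 1, 0, 0))


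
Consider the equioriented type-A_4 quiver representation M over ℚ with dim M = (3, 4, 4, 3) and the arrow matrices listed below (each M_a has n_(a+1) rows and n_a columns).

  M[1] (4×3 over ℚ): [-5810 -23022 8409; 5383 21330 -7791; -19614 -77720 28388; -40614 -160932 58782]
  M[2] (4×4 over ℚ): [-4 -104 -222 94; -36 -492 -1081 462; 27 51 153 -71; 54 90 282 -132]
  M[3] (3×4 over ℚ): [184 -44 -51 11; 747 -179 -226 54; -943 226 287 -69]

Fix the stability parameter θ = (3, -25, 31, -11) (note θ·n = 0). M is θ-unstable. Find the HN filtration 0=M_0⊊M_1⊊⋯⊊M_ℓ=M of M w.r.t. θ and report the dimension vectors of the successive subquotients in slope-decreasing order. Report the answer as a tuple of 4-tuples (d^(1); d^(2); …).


Barcode: M ≅ I[1,1], I[1,2], I[1,4], I[2,4]^2, I[3,3]. HN layers by μ_θ (5 steps, strictly decreasing):
  μ^(1)=31; μ^(2)=10; μ^(3)=3; μ^(4)=-11; μ^(5)=-25

((0, 0, 1, 0); (0, 0, 3, 3); (1, 0, 0, 0); (2, 2, 0, 0); (0, 2, 0, 0))
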